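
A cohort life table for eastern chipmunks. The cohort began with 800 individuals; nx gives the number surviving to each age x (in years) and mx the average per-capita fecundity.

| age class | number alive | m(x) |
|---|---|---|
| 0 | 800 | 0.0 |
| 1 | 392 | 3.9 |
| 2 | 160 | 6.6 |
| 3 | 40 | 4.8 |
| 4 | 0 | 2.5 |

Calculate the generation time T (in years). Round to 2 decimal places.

lx = nx/n0 = nx/800: 1, 0.49, 0.2, 0.05, 0
lx·mx: 0, 1.911, 1.32, 0.24, 0 → R0 = 3.471
x·lx·mx: 0, 1.911, 2.64, 0.72, 0 → Σ = 5.271
T = 5.271 / 3.471 = 1.518583… → 1.52

1.52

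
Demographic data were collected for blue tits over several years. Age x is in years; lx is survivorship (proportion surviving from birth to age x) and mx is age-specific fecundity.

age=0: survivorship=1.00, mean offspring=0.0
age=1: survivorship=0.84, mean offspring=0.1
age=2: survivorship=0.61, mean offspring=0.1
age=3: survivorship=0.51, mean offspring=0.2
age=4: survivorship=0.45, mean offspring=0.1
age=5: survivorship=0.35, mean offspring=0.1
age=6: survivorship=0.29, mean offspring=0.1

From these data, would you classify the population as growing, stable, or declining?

declining

R0 = Σ lx·mx = 0 + 0.084 + 0.061 + 0.102 + 0.045 + 0.035 + 0.029 = 0.356
R0 < 1, so the population is declining.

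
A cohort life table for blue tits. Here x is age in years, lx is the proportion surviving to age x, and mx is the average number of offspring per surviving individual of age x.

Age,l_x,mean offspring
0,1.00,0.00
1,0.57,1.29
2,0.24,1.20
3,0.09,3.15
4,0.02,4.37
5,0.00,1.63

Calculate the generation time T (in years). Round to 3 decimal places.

lx·mx: 0, 0.7353, 0.288, 0.2835, 0.0874, 0 → R0 = 1.3942
x·lx·mx: 0, 0.7353, 0.576, 0.8505, 0.3496, 0 → Σ = 2.5114
T = 2.5114 / 1.3942 = 1.80132… → 1.801

1.801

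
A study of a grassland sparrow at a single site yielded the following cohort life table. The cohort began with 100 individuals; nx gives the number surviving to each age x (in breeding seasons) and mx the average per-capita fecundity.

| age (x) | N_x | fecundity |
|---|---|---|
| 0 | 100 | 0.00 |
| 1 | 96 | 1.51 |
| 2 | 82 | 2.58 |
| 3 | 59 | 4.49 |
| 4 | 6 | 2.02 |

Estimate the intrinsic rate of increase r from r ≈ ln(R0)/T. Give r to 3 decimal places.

lx = nx/n0 = nx/100: 1, 0.96, 0.82, 0.59, 0.06
R0 = Σ lx·mx = 0 + 1.4496 + 2.1156 + 2.6491 + 0.1212 = 6.3355
Σ x·lx·mx = 14.1129; T = 14.1129/6.3355 = 2.22759…
r ≈ ln(R0)/T = ln(6.3355)/2.22759… = 0.82877… → 0.829

0.829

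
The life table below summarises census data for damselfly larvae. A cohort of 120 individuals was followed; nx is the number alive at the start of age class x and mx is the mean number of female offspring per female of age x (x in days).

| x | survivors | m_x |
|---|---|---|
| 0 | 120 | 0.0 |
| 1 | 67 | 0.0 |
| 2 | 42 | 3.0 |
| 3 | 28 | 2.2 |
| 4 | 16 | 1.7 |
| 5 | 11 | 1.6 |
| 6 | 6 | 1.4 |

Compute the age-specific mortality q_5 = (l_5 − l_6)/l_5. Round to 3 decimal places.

0.455

lx = nx/n0 = nx/120: 1, 0.55833…, 0.35, 0.23333…, 0.13333…, 0.09167…, 0.05
q_5 = (l_5 − l_6) / l_5 = (0.091667… − 0.05) / 0.091667…
     = 0.041667… / 0.091667… = 0.454545… → 0.455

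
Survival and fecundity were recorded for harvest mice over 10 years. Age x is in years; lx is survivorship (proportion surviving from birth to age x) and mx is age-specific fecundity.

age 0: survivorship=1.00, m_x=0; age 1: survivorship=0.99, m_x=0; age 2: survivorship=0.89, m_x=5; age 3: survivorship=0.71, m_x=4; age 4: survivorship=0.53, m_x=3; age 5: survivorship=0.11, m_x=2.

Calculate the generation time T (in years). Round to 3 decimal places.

2.734

lx·mx: 0, 0, 4.45, 2.84, 1.59, 0.22 → R0 = 9.1
x·lx·mx: 0, 0, 8.9, 8.52, 6.36, 1.1 → Σ = 24.88
T = 24.88 / 9.1 = 2.734066… → 2.734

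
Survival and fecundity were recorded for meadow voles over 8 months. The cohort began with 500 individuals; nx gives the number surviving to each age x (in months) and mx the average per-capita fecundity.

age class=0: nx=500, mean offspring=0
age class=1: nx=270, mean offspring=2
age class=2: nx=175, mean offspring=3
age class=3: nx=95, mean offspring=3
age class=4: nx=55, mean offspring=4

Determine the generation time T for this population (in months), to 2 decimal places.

lx = nx/n0 = nx/500: 1, 0.54, 0.35, 0.19, 0.11
lx·mx: 0, 1.08, 1.05, 0.57, 0.44 → R0 = 3.14
x·lx·mx: 0, 1.08, 2.1, 1.71, 1.76 → Σ = 6.65
T = 6.65 / 3.14 = 2.117834… → 2.12

2.12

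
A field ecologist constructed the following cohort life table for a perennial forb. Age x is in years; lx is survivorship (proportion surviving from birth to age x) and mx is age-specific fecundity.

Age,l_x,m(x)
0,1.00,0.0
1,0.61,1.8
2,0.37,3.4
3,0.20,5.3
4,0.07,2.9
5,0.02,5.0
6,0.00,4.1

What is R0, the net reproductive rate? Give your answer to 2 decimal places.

lx·mx by age: 0, 1.098, 1.258, 1.06, 0.203, 0.1, 0
R0 = Σ lx·mx = 3.719 → 3.72

3.72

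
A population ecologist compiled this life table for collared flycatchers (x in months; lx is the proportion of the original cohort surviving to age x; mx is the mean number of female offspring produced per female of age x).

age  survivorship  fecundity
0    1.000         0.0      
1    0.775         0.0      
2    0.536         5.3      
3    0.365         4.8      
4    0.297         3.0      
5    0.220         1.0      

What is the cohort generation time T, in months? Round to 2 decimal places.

lx·mx: 0, 0, 2.8408, 1.752, 0.891, 0.22 → R0 = 5.7038
x·lx·mx: 0, 0, 5.6816, 5.256, 3.564, 1.1 → Σ = 15.6016
T = 15.6016 / 5.7038 = 2.735299… → 2.74

2.74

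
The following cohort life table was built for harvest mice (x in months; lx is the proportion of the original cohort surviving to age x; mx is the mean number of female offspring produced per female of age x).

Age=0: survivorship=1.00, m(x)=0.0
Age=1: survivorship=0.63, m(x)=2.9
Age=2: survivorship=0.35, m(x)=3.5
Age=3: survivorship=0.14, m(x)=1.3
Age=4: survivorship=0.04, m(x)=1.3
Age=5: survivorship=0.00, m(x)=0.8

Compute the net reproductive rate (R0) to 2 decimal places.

3.29

lx·mx by age: 0, 1.827, 1.225, 0.182, 0.052, 0
R0 = Σ lx·mx = 3.286 → 3.29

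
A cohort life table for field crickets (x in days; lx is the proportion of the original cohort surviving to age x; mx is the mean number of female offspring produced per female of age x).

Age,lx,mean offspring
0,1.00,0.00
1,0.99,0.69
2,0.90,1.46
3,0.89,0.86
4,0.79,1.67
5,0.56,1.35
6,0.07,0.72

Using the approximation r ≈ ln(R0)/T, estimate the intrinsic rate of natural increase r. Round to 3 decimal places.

0.518

R0 = Σ lx·mx = 0 + 0.6831 + 1.314 + 0.7654 + 1.3193 + 0.756 + 0.0504 = 4.8882
Σ x·lx·mx = 14.9669; T = 14.9669/4.8882 = 3.06184…
r ≈ ln(R0)/T = ln(4.8882)/3.06184… = 0.51826… → 0.518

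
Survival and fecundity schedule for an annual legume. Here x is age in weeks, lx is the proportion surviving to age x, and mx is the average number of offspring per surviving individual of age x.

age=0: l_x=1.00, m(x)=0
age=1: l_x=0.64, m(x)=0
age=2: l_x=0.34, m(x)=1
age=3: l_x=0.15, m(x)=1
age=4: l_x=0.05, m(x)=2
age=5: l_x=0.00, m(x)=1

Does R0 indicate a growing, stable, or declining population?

R0 = Σ lx·mx = 0 + 0 + 0.34 + 0.15 + 0.1 + 0 = 0.59
R0 < 1, so the population is declining.

declining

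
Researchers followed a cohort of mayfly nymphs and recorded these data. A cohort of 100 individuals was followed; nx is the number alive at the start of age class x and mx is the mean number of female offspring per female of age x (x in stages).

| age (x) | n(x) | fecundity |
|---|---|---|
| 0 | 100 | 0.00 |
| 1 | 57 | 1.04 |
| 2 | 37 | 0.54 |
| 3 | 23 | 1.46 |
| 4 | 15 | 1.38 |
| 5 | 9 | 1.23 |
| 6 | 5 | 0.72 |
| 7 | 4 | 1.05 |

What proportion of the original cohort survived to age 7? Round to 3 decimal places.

0.040

l_7 = n_7/n_0 = 4/100 = 0.04 → 0.040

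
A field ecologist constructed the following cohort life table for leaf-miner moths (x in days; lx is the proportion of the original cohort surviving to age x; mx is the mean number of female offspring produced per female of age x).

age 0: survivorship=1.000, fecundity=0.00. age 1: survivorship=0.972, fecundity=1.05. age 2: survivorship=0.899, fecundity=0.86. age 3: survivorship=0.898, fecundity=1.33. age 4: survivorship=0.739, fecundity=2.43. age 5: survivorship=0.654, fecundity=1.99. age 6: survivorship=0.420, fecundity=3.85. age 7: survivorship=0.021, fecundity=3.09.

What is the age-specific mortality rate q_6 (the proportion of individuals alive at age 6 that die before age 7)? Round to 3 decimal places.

q_6 = (l_6 − l_7) / l_6 = (0.42 − 0.021) / 0.42
     = 0.399 / 0.42 = 0.95 → 0.950

0.950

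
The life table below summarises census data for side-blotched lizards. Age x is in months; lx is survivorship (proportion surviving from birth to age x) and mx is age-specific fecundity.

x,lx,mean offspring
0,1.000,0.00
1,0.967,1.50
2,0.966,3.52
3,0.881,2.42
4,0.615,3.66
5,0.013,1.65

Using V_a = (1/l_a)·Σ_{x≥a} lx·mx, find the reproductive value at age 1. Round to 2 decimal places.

lx·mx for x ≥ 1: 1.4505, 3.40032, 2.13202, 2.2509, 0.02145 → sum = 9.25519
V_1 = 9.25519 / l_1 = 9.25519 / 0.967 = 9.571034… → 9.57

9.57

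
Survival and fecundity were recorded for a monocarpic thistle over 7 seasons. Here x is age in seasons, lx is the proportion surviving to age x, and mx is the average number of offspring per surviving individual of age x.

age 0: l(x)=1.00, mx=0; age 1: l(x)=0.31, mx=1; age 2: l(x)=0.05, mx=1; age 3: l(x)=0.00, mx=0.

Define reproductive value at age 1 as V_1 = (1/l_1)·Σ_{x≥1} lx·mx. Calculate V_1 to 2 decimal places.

lx·mx for x ≥ 1: 0.31, 0.05, 0 → sum = 0.36
V_1 = 0.36 / l_1 = 0.36 / 0.31 = 1.16129… → 1.16

1.16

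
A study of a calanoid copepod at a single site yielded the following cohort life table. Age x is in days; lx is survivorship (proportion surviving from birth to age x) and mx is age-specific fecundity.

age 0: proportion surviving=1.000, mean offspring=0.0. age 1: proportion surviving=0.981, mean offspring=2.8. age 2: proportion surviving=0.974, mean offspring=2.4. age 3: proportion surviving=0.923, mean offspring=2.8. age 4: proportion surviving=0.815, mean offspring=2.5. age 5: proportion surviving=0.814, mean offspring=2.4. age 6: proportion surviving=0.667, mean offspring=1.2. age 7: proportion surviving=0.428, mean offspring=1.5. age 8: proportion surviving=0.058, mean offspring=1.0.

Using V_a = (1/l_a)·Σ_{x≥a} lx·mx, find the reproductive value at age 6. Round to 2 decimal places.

2.25

lx·mx for x ≥ 6: 0.8004, 0.642, 0.058 → sum = 1.5004
V_6 = 1.5004 / l_6 = 1.5004 / 0.667 = 2.249475… → 2.25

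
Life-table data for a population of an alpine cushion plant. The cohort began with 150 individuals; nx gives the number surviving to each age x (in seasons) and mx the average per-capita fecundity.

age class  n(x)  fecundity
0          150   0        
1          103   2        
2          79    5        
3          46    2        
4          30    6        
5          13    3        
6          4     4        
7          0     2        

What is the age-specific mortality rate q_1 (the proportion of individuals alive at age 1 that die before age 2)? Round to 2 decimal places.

lx = nx/n0 = nx/150: 1, 0.68667…, 0.52667…, 0.30667…, 0.2, 0.08667…, 0.02667…, 0
q_1 = (l_1 − l_2) / l_1 = (0.686667… − 0.526667…) / 0.686667…
     = 0.16… / 0.686667… = 0.23301… → 0.23

0.23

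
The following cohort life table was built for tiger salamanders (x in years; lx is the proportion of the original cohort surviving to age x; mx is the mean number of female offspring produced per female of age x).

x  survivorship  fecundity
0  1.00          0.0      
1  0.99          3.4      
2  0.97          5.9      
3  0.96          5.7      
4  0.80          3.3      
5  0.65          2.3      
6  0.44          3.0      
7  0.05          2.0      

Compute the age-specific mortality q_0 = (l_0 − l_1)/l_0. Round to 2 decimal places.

0.01

q_0 = (l_0 − l_1) / l_0 = (1 − 0.99) / 1
     = 0.01 / 1 = 0.01 → 0.01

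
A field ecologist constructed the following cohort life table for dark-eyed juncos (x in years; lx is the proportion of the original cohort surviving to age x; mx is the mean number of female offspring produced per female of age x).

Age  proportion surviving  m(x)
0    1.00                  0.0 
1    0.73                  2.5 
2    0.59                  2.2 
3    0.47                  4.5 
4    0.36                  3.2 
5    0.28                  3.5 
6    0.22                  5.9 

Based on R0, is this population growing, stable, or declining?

growing

R0 = Σ lx·mx = 0 + 1.825 + 1.298 + 2.115 + 1.152 + 0.98 + 1.298 = 8.668
R0 > 1, so the population is growing.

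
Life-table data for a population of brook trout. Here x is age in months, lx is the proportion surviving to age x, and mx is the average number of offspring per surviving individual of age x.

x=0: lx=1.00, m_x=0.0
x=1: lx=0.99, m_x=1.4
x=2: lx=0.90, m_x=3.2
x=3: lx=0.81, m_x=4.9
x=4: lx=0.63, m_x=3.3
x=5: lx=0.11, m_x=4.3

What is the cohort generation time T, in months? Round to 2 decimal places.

lx·mx: 0, 1.386, 2.88, 3.969, 2.079, 0.473 → R0 = 10.787
x·lx·mx: 0, 1.386, 5.76, 11.907, 8.316, 2.365 → Σ = 29.734
T = 29.734 / 10.787 = 2.756466… → 2.76

2.76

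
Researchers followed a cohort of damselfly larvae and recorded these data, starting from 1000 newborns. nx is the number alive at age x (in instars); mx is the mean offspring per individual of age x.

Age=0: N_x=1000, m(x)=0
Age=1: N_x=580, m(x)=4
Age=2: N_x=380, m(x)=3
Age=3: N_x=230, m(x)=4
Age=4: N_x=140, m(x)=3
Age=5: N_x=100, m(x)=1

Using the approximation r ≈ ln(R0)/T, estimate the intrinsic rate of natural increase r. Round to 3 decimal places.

lx = nx/n0 = nx/1000: 1, 0.58, 0.38, 0.23, 0.14, 0.1
R0 = Σ lx·mx = 0 + 2.32 + 1.14 + 0.92 + 0.42 + 0.1 = 4.9
Σ x·lx·mx = 9.54; T = 9.54/4.9 = 1.94694…
r ≈ ln(R0)/T = ln(4.9)/1.94694… = 0.81627… → 0.816

0.816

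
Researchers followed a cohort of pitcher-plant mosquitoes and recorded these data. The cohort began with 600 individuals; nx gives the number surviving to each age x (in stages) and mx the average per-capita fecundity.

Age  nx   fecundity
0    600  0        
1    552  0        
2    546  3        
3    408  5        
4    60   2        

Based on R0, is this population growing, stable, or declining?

growing

lx = nx/n0 = nx/600: 1, 0.92, 0.91, 0.68, 0.1
R0 = Σ lx·mx = 0 + 0 + 2.73 + 3.4 + 0.2 = 6.33
R0 > 1, so the population is growing.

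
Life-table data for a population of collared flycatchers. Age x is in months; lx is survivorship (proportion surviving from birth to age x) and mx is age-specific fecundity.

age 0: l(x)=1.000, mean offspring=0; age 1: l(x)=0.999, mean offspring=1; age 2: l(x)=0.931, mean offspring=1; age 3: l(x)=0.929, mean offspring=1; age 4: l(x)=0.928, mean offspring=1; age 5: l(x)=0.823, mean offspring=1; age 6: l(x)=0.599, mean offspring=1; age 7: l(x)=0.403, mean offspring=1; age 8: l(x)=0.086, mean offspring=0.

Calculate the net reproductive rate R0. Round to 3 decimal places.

5.612

lx·mx by age: 0, 0.999, 0.931, 0.929, 0.928, 0.823, 0.599, 0.403, 0
R0 = Σ lx·mx = 5.612 → 5.612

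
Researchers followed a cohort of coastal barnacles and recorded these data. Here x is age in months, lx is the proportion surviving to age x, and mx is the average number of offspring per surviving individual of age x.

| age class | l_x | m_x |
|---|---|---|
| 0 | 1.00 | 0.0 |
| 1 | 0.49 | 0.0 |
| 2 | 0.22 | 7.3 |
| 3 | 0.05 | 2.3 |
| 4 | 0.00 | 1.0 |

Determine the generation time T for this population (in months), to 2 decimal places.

lx·mx: 0, 0, 1.606, 0.115, 0 → R0 = 1.721
x·lx·mx: 0, 0, 3.212, 0.345, 0 → Σ = 3.557
T = 3.557 / 1.721 = 2.066822… → 2.07

2.07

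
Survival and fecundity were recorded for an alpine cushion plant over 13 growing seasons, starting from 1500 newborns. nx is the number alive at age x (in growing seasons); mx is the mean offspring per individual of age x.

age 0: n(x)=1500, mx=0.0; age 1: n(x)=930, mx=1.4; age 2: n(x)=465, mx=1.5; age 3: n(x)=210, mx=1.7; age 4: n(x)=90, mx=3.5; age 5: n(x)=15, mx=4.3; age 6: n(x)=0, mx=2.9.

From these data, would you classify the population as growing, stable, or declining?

growing

lx = nx/n0 = nx/1500: 1, 0.62, 0.31, 0.14, 0.06, 0.01, 0
R0 = Σ lx·mx = 0 + 0.868 + 0.465 + 0.238 + 0.21 + 0.043 + 0 = 1.824
R0 > 1, so the population is growing.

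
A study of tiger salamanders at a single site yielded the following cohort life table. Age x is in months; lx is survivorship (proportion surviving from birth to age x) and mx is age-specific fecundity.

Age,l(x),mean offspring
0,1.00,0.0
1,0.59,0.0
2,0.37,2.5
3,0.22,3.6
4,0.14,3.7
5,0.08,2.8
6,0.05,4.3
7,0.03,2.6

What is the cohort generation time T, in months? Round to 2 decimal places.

3.36

lx·mx: 0, 0, 0.925, 0.792, 0.518, 0.224, 0.215, 0.078 → R0 = 2.752
x·lx·mx: 0, 0, 1.85, 2.376, 2.072, 1.12, 1.29, 0.546 → Σ = 9.254
T = 9.254 / 2.752 = 3.362645… → 3.36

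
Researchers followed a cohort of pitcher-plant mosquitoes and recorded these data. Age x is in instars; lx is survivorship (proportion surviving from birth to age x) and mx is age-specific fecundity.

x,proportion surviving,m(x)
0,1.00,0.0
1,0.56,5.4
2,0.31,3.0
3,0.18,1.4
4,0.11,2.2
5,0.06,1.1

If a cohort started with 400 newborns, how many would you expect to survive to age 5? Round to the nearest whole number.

24

Expected survivors = N0 · l_5 = 400 × 0.06 = 24 → 24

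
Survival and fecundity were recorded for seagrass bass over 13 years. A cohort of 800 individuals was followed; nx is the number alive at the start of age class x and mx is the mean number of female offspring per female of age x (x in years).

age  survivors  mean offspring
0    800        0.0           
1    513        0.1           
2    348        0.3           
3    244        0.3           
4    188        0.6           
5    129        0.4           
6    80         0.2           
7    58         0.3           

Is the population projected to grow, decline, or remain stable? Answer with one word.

lx = nx/n0 = nx/800: 1, 0.64125, 0.435, 0.305, 0.235, 0.16125, 0.1, 0.0725
R0 = Σ lx·mx = 0 + 0.064125 + 0.1305 + 0.0915 + 0.141 + 0.0645 + 0.02 + 0.02175 = 0.533375
R0 < 1, so the population is declining.

declining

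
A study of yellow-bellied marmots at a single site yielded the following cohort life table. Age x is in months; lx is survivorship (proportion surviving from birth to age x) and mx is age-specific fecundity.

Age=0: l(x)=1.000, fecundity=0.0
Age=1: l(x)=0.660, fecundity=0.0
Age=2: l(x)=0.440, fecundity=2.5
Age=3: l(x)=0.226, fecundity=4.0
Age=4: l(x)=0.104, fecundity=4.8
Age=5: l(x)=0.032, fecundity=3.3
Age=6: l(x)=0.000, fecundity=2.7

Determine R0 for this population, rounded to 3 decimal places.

2.609

lx·mx by age: 0, 0, 1.1, 0.904, 0.4992, 0.1056, 0
R0 = Σ lx·mx = 2.6088 → 2.609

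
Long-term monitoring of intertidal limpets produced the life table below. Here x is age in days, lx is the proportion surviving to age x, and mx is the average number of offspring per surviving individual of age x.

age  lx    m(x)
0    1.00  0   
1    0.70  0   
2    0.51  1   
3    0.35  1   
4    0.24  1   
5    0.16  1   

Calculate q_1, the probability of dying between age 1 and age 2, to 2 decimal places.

q_1 = (l_1 − l_2) / l_1 = (0.7 − 0.51) / 0.7
     = 0.19 / 0.7 = 0.271429… → 0.27

0.27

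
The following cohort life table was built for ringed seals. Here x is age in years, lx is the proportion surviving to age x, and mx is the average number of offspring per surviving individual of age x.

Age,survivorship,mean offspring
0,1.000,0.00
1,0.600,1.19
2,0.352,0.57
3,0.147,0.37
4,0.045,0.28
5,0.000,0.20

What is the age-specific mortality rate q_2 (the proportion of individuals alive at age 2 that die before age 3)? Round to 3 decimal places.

0.582

q_2 = (l_2 − l_3) / l_2 = (0.352 − 0.147) / 0.352
     = 0.205 / 0.352 = 0.582386… → 0.582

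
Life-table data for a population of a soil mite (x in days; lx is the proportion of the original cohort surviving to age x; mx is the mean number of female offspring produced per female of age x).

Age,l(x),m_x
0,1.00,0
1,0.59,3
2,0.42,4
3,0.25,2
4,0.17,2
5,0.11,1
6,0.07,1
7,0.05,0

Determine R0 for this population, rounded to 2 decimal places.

4.47

lx·mx by age: 0, 1.77, 1.68, 0.5, 0.34, 0.11, 0.07, 0
R0 = Σ lx·mx = 4.47 → 4.47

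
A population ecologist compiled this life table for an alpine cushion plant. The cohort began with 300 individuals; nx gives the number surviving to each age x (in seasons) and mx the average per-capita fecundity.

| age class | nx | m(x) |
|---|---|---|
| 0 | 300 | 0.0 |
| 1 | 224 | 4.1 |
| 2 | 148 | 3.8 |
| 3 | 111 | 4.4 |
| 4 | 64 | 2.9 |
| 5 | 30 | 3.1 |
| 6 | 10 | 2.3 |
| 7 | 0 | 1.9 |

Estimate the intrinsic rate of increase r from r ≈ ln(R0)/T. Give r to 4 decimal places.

0.9470

lx = nx/n0 = nx/300: 1, 0.74667…, 0.49333…, 0.37, 0.21333…, 0.1, 0.03333…, 0
R0 = Σ lx·mx = 0 + 3.06133… + 1.87467… + 1.628 + 0.61867… + 0.31 + 0.07667… + 0 = 7.569333…
Σ x·lx·mx = 16.179333…; T = 16.179333…/7.569333… = 2.13748…
r ≈ ln(R0)/T = ln(7.569333…)/2.13748… = 0.946957… → 0.9470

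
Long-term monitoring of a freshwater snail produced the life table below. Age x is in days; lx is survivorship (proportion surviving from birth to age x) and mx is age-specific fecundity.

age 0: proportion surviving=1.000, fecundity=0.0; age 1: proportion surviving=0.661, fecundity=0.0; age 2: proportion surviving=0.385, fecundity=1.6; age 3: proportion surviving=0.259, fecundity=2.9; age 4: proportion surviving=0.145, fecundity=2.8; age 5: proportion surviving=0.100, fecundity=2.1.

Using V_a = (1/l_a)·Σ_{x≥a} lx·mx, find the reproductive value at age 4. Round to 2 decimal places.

4.25

lx·mx for x ≥ 4: 0.406, 0.21 → sum = 0.616
V_4 = 0.616 / l_4 = 0.616 / 0.145 = 4.248276… → 4.25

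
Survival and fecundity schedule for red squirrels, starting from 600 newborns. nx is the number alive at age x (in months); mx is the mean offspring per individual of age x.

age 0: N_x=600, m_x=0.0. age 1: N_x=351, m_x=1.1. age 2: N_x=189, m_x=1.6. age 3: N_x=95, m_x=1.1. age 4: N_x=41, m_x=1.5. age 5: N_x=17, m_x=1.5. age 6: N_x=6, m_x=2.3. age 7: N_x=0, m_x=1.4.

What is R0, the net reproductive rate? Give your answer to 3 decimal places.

1.490

lx = nx/n0 = nx/600: 1, 0.585, 0.315, 0.15833…, 0.06833…, 0.02833…, 0.01, 0
lx·mx by age: 0, 0.6435, 0.504, 0.174167…, 0.1025…, 0.0425…, 0.023, 0
R0 = Σ lx·mx = 1.489667… → 1.490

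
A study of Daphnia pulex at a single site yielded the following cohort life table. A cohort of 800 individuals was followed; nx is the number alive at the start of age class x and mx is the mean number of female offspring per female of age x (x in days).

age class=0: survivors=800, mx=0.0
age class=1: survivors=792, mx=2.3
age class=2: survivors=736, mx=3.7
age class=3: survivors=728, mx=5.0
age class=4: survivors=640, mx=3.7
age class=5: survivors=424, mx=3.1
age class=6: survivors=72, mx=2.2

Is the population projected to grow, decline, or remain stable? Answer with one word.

growing

lx = nx/n0 = nx/800: 1, 0.99, 0.92, 0.91, 0.8, 0.53, 0.09
R0 = Σ lx·mx = 0 + 2.277 + 3.404 + 4.55 + 2.96 + 1.643 + 0.198 = 15.032
R0 > 1, so the population is growing.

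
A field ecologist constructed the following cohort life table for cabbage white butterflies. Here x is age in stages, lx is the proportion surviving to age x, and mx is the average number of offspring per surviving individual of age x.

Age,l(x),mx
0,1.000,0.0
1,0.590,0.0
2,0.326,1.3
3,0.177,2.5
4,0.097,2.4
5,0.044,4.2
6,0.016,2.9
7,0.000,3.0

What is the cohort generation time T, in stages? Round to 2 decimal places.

3.24

lx·mx: 0, 0, 0.4238, 0.4425, 0.2328, 0.1848, 0.0464, 0 → R0 = 1.3303
x·lx·mx: 0, 0, 0.8476, 1.3275, 0.9312, 0.924, 0.2784, 0 → Σ = 4.3087
T = 4.3087 / 1.3303 = 3.238893… → 3.24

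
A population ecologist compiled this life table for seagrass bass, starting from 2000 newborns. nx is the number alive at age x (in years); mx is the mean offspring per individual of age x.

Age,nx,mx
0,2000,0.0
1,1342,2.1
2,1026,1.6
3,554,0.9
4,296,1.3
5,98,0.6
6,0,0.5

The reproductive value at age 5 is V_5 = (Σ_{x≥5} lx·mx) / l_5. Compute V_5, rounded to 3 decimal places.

lx = nx/n0 = nx/2000: 1, 0.671, 0.513, 0.277, 0.148, 0.049, 0
lx·mx for x ≥ 5: 0.0294, 0 → sum = 0.0294
V_5 = 0.0294 / l_5 = 0.0294 / 0.049 = 0.6 → 0.600

0.600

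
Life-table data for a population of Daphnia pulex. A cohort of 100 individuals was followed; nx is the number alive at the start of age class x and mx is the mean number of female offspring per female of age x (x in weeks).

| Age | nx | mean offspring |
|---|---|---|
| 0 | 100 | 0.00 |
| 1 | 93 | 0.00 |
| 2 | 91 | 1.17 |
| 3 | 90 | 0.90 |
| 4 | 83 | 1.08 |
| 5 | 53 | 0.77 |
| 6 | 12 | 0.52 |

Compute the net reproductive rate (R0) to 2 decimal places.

lx = nx/n0 = nx/100: 1, 0.93, 0.91, 0.9, 0.83, 0.53, 0.12
lx·mx by age: 0, 0, 1.0647, 0.81, 0.8964, 0.4081, 0.0624
R0 = Σ lx·mx = 3.2416 → 3.24

3.24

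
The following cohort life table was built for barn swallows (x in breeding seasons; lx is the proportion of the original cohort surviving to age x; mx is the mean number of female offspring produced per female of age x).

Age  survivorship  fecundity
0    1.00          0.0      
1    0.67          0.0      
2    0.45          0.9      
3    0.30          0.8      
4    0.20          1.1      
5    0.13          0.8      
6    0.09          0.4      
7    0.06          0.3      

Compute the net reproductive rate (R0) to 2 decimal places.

lx·mx by age: 0, 0, 0.405, 0.24, 0.22, 0.104, 0.036, 0.018
R0 = Σ lx·mx = 1.023 → 1.02

1.02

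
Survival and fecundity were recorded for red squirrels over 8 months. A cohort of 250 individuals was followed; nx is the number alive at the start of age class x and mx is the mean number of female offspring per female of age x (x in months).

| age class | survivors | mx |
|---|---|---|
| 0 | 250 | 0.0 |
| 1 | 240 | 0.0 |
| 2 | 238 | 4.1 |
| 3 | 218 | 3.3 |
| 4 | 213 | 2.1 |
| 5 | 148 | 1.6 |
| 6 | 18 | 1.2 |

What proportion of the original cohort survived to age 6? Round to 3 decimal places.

0.072

l_6 = n_6/n_0 = 18/250 = 0.072 → 0.072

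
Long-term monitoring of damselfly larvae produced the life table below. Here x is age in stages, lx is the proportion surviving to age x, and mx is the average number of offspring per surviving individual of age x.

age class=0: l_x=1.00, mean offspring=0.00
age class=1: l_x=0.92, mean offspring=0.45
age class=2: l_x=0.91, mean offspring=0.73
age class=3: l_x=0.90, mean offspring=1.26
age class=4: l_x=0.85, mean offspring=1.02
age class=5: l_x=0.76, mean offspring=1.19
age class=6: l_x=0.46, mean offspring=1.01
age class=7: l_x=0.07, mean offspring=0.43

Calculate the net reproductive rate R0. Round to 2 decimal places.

4.48

lx·mx by age: 0, 0.414, 0.6643, 1.134, 0.867, 0.9044, 0.4646, 0.0301
R0 = Σ lx·mx = 4.4784 → 4.48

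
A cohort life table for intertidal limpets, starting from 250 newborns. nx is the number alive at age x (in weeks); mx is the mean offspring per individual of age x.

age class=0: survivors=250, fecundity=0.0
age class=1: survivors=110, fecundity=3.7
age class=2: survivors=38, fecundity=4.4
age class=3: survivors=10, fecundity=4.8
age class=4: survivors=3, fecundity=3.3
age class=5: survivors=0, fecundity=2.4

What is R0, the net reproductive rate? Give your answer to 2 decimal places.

2.53

lx = nx/n0 = nx/250: 1, 0.44, 0.152, 0.04, 0.012, 0
lx·mx by age: 0, 1.628, 0.6688, 0.192, 0.0396, 0
R0 = Σ lx·mx = 2.5284 → 2.53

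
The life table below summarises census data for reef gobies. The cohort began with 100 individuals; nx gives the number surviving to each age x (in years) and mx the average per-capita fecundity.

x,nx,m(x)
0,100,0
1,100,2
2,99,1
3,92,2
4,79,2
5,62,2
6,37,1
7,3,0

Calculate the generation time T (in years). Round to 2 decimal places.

3.02

lx = nx/n0 = nx/100: 1, 1, 0.99, 0.92, 0.79, 0.62, 0.37, 0.03
lx·mx: 0, 2, 0.99, 1.84, 1.58, 1.24, 0.37, 0 → R0 = 8.02
x·lx·mx: 0, 2, 1.98, 5.52, 6.32, 6.2, 2.22, 0 → Σ = 24.24
T = 24.24 / 8.02 = 3.022444… → 3.02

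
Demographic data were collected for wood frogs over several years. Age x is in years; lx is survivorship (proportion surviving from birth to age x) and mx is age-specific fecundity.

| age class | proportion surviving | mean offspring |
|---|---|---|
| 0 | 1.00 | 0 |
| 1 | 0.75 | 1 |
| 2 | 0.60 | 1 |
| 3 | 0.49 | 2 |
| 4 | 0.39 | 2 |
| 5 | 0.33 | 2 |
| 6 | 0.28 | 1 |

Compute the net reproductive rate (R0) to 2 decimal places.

4.05

lx·mx by age: 0, 0.75, 0.6, 0.98, 0.78, 0.66, 0.28
R0 = Σ lx·mx = 4.05 → 4.05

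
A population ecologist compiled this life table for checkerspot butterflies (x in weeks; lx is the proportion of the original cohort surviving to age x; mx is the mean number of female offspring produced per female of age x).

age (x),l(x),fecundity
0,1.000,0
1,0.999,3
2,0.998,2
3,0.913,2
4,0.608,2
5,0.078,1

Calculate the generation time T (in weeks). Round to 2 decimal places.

2.18

lx·mx: 0, 2.997, 1.996, 1.826, 1.216, 0.078 → R0 = 8.113
x·lx·mx: 0, 2.997, 3.992, 5.478, 4.864, 0.39 → Σ = 17.721
T = 17.721 / 8.113 = 2.184272… → 2.18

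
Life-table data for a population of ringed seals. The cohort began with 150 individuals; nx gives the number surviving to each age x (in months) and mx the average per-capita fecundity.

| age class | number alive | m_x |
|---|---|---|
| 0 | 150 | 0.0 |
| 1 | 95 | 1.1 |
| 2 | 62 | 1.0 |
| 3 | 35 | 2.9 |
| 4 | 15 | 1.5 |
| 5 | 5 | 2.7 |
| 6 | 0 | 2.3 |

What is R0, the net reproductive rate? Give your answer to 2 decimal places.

2.03

lx = nx/n0 = nx/150: 1, 0.63333…, 0.41333…, 0.23333…, 0.1, 0.03333…, 0
lx·mx by age: 0, 0.696667…, 0.413333…, 0.676667…, 0.15, 0.09…, 0
R0 = Σ lx·mx = 2.026667… → 2.03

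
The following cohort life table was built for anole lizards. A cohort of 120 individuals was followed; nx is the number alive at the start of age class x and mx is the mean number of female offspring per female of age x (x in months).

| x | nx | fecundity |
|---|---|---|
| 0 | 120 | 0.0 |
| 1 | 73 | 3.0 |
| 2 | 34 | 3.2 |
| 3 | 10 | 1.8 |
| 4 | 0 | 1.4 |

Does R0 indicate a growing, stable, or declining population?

growing

lx = nx/n0 = nx/120: 1, 0.60833…, 0.28333…, 0.08333…, 0
R0 = Σ lx·mx = 0 + 1.825… + 0.906667… + 0.15… + 0 = 2.881667…
R0 > 1, so the population is growing.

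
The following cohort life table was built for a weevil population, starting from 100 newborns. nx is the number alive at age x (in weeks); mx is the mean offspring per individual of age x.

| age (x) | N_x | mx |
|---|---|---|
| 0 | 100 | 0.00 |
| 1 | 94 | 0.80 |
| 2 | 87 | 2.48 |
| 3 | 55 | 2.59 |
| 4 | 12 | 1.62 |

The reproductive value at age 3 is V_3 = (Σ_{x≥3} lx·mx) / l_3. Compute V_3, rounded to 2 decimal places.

2.94

lx = nx/n0 = nx/100: 1, 0.94, 0.87, 0.55, 0.12
lx·mx for x ≥ 3: 1.4245, 0.1944 → sum = 1.6189
V_3 = 1.6189 / l_3 = 1.6189 / 0.55 = 2.943455… → 2.94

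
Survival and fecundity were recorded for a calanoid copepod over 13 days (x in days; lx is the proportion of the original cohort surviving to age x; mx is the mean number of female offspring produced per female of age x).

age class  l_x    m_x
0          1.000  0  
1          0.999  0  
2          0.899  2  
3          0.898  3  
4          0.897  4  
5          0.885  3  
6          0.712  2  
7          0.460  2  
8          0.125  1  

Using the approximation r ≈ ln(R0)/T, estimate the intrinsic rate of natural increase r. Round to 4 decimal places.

R0 = Σ lx·mx = 0 + 0 + 1.798 + 2.694 + 3.588 + 2.655 + 1.424 + 0.92 + 0.125 = 13.204
Σ x·lx·mx = 55.289; T = 55.289/13.204 = 4.18729…
r ≈ ln(R0)/T = ln(13.204)/4.18729… = 0.616274… → 0.6163

0.6163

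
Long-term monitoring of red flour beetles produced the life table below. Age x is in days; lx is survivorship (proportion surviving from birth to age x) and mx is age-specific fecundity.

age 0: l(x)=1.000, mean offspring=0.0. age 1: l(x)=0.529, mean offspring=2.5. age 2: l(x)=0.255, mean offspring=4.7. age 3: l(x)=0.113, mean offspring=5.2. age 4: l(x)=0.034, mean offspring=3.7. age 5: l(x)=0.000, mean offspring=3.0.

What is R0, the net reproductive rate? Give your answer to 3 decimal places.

3.234

lx·mx by age: 0, 1.3225, 1.1985, 0.5876, 0.1258, 0
R0 = Σ lx·mx = 3.2344 → 3.234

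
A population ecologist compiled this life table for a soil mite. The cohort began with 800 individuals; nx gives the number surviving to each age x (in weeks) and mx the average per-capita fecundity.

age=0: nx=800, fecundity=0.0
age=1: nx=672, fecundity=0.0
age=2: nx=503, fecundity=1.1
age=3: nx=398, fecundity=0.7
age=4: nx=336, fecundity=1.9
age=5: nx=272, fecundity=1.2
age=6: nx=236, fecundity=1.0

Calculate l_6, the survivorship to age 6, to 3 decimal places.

l_6 = n_6/n_0 = 236/800 = 0.295 → 0.295

0.295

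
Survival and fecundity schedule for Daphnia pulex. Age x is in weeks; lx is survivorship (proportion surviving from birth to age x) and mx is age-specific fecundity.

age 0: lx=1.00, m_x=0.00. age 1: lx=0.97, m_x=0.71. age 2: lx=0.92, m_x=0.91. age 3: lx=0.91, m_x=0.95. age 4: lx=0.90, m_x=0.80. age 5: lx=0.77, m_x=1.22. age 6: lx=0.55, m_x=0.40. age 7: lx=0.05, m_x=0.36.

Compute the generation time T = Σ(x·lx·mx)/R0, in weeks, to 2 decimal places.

3.26

lx·mx: 0, 0.6887, 0.8372, 0.8645, 0.72, 0.9394, 0.22, 0.018 → R0 = 4.2878
x·lx·mx: 0, 0.6887, 1.6744, 2.5935, 2.88, 4.697, 1.32, 0.126 → Σ = 13.9796
T = 13.9796 / 4.2878 = 3.26032… → 3.26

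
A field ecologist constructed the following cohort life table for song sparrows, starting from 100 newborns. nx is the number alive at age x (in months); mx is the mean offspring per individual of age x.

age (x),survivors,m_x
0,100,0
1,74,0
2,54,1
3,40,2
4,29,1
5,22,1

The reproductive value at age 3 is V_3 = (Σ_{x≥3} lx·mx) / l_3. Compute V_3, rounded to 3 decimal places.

lx = nx/n0 = nx/100: 1, 0.74, 0.54, 0.4, 0.29, 0.22
lx·mx for x ≥ 3: 0.8, 0.29, 0.22 → sum = 1.31
V_3 = 1.31 / l_3 = 1.31 / 0.4 = 3.275 → 3.275

3.275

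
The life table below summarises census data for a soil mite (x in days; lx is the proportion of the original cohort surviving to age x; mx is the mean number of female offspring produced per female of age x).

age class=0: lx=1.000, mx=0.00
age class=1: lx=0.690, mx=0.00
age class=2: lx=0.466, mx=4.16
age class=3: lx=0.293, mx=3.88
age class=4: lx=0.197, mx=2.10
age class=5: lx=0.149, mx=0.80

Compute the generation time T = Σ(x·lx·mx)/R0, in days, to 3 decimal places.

lx·mx: 0, 0, 1.93856, 1.13684, 0.4137, 0.1192 → R0 = 3.6083
x·lx·mx: 0, 0, 3.87712, 3.41052, 1.6548, 0.596 → Σ = 9.53844
T = 9.53844 / 3.6083 = 2.643472… → 2.643

2.643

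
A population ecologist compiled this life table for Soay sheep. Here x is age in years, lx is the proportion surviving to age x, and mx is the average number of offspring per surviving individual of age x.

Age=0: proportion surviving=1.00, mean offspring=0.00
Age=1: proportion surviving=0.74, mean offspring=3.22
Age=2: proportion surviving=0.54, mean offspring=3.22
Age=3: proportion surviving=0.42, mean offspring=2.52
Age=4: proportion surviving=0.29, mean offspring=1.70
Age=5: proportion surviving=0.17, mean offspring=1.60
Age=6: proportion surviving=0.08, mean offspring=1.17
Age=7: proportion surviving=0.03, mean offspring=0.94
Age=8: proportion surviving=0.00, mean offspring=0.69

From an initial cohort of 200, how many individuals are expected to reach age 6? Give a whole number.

Expected survivors = N0 · l_6 = 200 × 0.08 = 16 → 16

16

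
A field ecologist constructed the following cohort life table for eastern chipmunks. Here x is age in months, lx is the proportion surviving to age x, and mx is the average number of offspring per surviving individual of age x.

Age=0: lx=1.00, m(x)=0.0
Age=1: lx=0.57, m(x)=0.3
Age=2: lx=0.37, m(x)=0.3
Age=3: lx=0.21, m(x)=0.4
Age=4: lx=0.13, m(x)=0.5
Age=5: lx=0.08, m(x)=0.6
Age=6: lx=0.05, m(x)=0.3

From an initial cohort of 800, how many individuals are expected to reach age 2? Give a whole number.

Expected survivors = N0 · l_2 = 800 × 0.37 = 296 → 296

296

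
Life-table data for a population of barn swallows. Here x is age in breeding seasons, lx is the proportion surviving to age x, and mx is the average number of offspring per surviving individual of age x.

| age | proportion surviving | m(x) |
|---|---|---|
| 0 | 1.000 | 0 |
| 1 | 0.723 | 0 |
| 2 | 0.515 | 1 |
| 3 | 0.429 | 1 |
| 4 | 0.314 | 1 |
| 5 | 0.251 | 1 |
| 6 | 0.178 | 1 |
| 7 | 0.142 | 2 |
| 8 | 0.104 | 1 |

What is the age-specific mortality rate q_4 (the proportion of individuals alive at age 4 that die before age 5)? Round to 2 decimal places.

0.20

q_4 = (l_4 − l_5) / l_4 = (0.314 − 0.251) / 0.314
     = 0.063 / 0.314 = 0.200637… → 0.20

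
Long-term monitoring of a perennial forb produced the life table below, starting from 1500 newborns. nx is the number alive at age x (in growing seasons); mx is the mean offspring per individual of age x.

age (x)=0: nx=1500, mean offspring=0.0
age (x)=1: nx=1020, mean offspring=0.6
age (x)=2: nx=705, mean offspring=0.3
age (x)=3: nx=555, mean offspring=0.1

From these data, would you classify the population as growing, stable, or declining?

lx = nx/n0 = nx/1500: 1, 0.68, 0.47, 0.37
R0 = Σ lx·mx = 0 + 0.408 + 0.141 + 0.037 = 0.586
R0 < 1, so the population is declining.

declining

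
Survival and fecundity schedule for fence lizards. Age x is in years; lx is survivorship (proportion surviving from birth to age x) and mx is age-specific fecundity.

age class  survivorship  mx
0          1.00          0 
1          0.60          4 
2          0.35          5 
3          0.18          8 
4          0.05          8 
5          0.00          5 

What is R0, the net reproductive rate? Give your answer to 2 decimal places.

lx·mx by age: 0, 2.4, 1.75, 1.44, 0.4, 0
R0 = Σ lx·mx = 5.99 → 5.99

5.99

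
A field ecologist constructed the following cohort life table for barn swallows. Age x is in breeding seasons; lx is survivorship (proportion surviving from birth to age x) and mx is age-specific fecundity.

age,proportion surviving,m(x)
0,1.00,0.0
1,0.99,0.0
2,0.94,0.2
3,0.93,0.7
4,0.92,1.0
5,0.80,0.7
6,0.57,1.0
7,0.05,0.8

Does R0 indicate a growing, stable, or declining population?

R0 = Σ lx·mx = 0 + 0 + 0.188 + 0.651 + 0.92 + 0.56 + 0.57 + 0.04 = 2.929
R0 > 1, so the population is growing.

growing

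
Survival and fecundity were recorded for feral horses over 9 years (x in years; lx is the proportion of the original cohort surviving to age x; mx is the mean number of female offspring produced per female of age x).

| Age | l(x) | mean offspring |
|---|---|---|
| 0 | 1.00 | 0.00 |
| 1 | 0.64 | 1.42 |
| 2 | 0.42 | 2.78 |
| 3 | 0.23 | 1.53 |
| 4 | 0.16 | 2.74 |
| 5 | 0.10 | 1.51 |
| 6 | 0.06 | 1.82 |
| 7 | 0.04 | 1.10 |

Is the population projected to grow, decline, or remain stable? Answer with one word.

R0 = Σ lx·mx = 0 + 0.9088 + 1.1676 + 0.3519 + 0.4384 + 0.151 + 0.1092 + 0.044 = 3.1709
R0 > 1, so the population is growing.

growing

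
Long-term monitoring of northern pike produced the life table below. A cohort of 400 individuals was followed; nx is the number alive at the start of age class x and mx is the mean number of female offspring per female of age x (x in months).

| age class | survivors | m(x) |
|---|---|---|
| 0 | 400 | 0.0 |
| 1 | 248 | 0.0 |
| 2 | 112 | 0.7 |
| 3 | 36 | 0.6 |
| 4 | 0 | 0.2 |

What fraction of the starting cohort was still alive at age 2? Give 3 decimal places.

l_2 = n_2/n_0 = 112/400 = 0.28 → 0.280

0.280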